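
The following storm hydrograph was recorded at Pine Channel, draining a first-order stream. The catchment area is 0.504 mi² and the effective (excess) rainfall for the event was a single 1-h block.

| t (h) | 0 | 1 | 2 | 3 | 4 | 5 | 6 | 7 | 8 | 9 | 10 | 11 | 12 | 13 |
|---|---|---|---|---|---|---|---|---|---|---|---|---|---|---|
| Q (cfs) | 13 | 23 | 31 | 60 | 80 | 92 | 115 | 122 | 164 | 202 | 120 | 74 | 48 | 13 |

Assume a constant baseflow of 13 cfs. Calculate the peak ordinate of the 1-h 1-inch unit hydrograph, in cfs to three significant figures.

Direct runoff: 0.0, 10.0, 18.0, 47.0, 67.0, 79.0, 102.0, 109.0, 151.0, 189.0, 107.0, 61.0, 35.0, 0.0 cfs; ΣQ_DR = 975.0 cfs, peak = 189.0 cfs.
Runoff depth d = ΣQ_DR·Δt / A = 975.0 × 3600 / (0.504 mi²) = 2.998 in.
The 1-inch UH is the DRH scaled by (1 in)/d, so U_p = 189.0 × 1/2.998 = 63.0 cfs.

U_p ≈ 63.0 cfs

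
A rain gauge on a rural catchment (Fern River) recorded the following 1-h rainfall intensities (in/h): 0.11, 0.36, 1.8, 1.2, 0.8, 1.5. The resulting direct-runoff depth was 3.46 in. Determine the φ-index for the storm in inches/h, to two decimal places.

Only the 4 blocks with intensity above φ contribute runoff: 1.8, 1.2, 0.8, 1.5 in/h.
Σ(I−φ)·Δt = d  ⇒  (1.8+1.2+0.8+1.5 − 4φ)·1 = 3.46
φ = (5.300 − 3.46/1) / 4 = 0.46 in/h.

φ ≈ 0.46 in/h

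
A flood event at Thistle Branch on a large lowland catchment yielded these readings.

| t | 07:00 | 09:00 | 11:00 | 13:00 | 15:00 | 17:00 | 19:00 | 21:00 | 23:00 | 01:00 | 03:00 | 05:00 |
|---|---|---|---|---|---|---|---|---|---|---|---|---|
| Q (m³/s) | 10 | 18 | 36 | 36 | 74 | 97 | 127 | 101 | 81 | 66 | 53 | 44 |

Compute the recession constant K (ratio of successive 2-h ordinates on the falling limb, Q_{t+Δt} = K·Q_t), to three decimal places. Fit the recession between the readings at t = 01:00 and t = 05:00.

Using the recession-limb readings at t = 01:00 and t = 05:00: Q falls from 66 to 44 m³/s over 2 intervals.
K = (Q₂/Q₁)^(1/2) = (44/66)^(1/2) = 0.816.

K ≈ 0.816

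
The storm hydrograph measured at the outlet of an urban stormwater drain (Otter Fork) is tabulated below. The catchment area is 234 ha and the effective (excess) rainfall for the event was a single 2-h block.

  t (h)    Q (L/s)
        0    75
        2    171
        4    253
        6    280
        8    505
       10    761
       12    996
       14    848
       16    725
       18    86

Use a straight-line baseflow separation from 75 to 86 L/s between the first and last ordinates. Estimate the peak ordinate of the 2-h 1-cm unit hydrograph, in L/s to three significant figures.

Direct runoff: 0.00, 94.78, 175.56, 201.33, 425.11, 679.89, 913.67, 764.44, 640.22, 0.00 L/s; ΣQ_DR = 3895 L/s, peak = 913.67 L/s.
Runoff depth d = ΣQ_DR·Δt / A = 3895 × 7200 / (234 ha) = 11.98 mm.
The 1-cm UH is the DRH scaled by (10 mm)/d, so U_p = 913.67 × 10/11.98 = 762 L/s.

U_p ≈ 762 L/s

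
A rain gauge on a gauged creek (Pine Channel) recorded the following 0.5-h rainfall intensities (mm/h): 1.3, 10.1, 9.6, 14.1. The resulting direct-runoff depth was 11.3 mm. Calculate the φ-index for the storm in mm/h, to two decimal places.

φ ≈ 3.73 mm/h

Only the 3 blocks with intensity above φ contribute runoff: 10.1, 9.6, 14.1 mm/h.
Σ(I−φ)·Δt = d  ⇒  (10.1+9.6+14.1 − 3φ)·0.5 = 11.3
φ = (33.80 − 11.3/0.5) / 3 = 3.73 mm/h.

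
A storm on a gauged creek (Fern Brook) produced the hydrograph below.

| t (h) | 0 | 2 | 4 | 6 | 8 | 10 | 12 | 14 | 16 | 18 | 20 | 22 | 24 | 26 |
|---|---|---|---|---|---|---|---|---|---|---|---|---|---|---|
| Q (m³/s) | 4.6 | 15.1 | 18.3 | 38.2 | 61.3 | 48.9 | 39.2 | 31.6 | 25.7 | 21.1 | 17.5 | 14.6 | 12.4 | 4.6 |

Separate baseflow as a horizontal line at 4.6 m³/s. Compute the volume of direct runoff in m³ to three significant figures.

Direct-runoff ordinates (Q − Q_b): 0.0, 10.5, 13.7, 33.6, 56.7, 44.3, 34.6, 27.0, 21.1, 16.5, 12.9, 10.0, 7.8, 0.0 m³/s.
ΣQ_DR = 288.7 m³/s.
With Δt = 2 h = 7200 s, V = ΣQ_DR · Δt = 288.7 × 7200 = 2.08 × 10^6 m³.

V ≈ 2.08 × 10^6 m³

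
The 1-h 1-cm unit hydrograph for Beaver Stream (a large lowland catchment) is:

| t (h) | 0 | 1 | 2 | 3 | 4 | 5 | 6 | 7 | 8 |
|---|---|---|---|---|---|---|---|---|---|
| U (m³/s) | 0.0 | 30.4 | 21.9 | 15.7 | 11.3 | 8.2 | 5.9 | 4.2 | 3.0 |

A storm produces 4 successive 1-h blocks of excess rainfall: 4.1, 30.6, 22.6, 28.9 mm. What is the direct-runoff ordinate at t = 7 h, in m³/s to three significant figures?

Q ≈ 71.0 m³/s

By discrete convolution, Q_j = Σ (P_i / 10 mm) · U_{j−i}.
At t = 7 h (j=7): Q = (4.1/10)·4.2 + (30.6/10)·5.9 + (22.6/10)·8.2 + (28.9/10)·11.3 = 71.0 m³/s.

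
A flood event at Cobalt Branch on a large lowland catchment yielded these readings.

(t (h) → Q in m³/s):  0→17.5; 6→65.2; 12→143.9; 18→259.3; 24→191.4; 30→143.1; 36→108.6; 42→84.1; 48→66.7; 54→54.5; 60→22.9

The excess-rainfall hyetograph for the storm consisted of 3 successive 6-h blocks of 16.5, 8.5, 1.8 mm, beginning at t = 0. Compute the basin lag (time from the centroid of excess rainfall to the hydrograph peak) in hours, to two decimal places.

Centroid of excess rainfall: t_c = Σ P_i·t̄_i / ΣP_i = 5.7090 h (block centres at 3, 9, 15 h).
Hydrograph peak occurs at t = 18 h, so basin lag t_L = 18 − 5.7090 = 12.29 h.

t_L ≈ 12.29 h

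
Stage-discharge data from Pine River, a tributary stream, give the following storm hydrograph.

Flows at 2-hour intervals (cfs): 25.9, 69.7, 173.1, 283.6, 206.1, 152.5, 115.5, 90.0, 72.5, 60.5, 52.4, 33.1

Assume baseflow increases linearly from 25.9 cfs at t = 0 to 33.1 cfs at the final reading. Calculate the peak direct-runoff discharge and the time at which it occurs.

Q_p = 255.74 cfs at t = 6 h

Subtracting baseflow gives direct-runoff ordinates: 0.00, 43.15, 145.89, 255.74, 177.58, 123.33, 85.67, 59.52, 41.36, 28.71, 19.95, 0.00 cfs.
The maximum is 255.74 cfs, occurring at the reading for t = 6 h.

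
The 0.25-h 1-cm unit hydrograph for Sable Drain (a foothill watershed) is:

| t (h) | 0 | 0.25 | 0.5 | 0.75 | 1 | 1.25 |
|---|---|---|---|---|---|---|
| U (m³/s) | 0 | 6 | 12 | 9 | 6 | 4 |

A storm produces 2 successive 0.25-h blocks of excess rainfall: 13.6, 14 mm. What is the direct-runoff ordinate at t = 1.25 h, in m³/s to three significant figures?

By discrete convolution, Q_j = Σ (P_i / 10 mm) · U_{j−i}.
At t = 1.25 h (j=5): Q = (13.6/10)·4 + (14/10)·6 = 13.8 m³/s.

Q ≈ 13.8 m³/s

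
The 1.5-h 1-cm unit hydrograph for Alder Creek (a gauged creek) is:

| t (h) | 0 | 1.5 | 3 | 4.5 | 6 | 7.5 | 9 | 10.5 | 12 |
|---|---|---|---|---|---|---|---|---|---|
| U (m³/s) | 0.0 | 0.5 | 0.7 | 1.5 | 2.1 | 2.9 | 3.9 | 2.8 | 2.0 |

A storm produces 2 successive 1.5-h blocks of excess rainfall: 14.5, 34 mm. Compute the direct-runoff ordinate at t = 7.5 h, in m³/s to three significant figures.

Q ≈ 11.3 m³/s

By discrete convolution, Q_j = Σ (P_i / 10 mm) · U_{j−i}.
At t = 7.5 h (j=5): Q = (14.5/10)·2.9 + (34/10)·2.1 = 11.3 m³/s.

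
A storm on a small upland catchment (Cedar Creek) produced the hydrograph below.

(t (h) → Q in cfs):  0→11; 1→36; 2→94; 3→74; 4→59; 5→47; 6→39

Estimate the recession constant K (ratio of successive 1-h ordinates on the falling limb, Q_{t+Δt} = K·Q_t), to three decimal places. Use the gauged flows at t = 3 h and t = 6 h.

K ≈ 0.808

Using the recession-limb readings at t = 3 h and t = 6 h: Q falls from 74 to 39 cfs over 3 intervals.
K = (Q₂/Q₁)^(1/3) = (39/74)^(1/3) = 0.808.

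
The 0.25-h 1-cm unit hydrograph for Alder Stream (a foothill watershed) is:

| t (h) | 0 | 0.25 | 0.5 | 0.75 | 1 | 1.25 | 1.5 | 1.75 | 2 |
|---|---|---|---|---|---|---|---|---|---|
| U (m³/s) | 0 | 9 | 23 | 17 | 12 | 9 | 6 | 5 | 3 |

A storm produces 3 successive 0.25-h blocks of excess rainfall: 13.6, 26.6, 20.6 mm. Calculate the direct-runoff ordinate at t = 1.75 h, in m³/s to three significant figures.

By discrete convolution, Q_j = Σ (P_i / 10 mm) · U_{j−i}.
At t = 1.75 h (j=7): Q = (13.6/10)·5 + (26.6/10)·6 + (20.6/10)·9 = 41.3 m³/s.

Q ≈ 41.3 m³/s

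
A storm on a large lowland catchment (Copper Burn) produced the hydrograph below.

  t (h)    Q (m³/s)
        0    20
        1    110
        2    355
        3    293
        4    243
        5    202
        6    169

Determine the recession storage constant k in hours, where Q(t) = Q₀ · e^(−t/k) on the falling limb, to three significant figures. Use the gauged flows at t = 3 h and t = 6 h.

On the falling limb, Q drops from 293 to 169 m³/s between t = 3 h and t = 6 h (Δt = 3 h).
k = −Δt / ln(Q₂/Q₁) = −3 / ln(169/293) = 5.45 h.

k ≈ 5.45 h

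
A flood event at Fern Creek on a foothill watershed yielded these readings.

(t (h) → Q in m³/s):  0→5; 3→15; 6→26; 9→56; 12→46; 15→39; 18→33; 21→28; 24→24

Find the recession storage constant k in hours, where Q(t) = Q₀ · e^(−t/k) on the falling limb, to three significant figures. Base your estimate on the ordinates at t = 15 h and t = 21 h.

k ≈ 18.1 h

On the falling limb, Q drops from 39 to 28 m³/s between t = 15 h and t = 21 h (Δt = 6 h).
k = −Δt / ln(Q₂/Q₁) = −6 / ln(28/39) = 18.1 h.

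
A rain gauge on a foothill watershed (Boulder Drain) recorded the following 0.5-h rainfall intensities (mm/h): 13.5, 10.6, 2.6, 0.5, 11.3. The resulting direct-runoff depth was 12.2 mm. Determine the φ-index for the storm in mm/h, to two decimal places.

φ ≈ 3.67 mm/h

Only the 3 blocks with intensity above φ contribute runoff: 13.5, 10.6, 11.3 mm/h.
Σ(I−φ)·Δt = d  ⇒  (13.5+10.6+11.3 − 3φ)·0.5 = 12.2
φ = (35.40 − 12.2/0.5) / 3 = 3.67 mm/h.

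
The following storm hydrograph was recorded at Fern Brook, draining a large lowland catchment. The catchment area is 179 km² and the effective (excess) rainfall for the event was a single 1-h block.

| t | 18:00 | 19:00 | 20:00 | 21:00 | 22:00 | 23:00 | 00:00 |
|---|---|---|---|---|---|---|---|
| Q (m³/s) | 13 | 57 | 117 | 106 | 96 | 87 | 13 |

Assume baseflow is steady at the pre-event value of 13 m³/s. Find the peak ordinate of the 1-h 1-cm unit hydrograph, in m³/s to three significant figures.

Direct runoff: 0.0, 44.0, 104.0, 93.0, 83.0, 74.0, 0.0 m³/s; ΣQ_DR = 398.0 m³/s, peak = 104.0 m³/s.
Runoff depth d = ΣQ_DR·Δt / A = 398.0 × 3600 / (179 km²) = 8.004 mm.
The 1-cm UH is the DRH scaled by (10 mm)/d, so U_p = 104.0 × 10/8.004 = 130 m³/s.

U_p ≈ 130 m³/s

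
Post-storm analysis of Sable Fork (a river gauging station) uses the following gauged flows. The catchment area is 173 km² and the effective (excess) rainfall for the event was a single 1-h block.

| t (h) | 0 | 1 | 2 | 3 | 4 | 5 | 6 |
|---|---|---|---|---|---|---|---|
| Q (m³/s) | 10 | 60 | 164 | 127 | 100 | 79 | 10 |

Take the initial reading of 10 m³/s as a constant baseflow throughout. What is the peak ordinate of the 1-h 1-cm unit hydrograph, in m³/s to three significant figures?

Direct runoff: 0.0, 50.0, 154.0, 117.0, 90.0, 69.0, 0.0 m³/s; ΣQ_DR = 480.0 m³/s, peak = 154.0 m³/s.
Runoff depth d = ΣQ_DR·Δt / A = 480.0 × 3600 / (173 km²) = 9.988 mm.
The 1-cm UH is the DRH scaled by (10 mm)/d, so U_p = 154.0 × 10/9.988 = 154 m³/s.

U_p ≈ 154 m³/s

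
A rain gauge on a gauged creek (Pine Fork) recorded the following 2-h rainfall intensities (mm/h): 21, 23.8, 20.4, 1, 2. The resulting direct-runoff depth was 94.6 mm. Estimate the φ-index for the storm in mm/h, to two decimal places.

Only the 3 blocks with intensity above φ contribute runoff: 21, 23.8, 20.4 mm/h.
Σ(I−φ)·Δt = d  ⇒  (21+23.8+20.4 − 3φ)·2 = 94.6
φ = (65.20 − 94.6/2) / 3 = 5.97 mm/h.

φ ≈ 5.97 mm/h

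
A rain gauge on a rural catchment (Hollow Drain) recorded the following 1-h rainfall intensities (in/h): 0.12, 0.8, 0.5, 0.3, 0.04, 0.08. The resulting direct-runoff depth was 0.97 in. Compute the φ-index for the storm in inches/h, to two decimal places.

Only the 3 blocks with intensity above φ contribute runoff: 0.8, 0.5, 0.3 in/h.
Σ(I−φ)·Δt = d  ⇒  (0.8+0.5+0.3 − 3φ)·1 = 0.97
φ = (1.600 − 0.97/1) / 3 = 0.21 in/h.

φ ≈ 0.21 in/h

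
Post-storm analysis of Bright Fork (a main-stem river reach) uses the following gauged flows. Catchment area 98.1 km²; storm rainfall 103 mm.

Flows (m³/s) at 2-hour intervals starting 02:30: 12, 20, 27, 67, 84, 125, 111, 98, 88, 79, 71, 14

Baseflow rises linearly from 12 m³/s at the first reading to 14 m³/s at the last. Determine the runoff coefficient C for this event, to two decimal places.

ΣQ_DR = 640.0 m³/s; V = ΣQ_DR·Δt = 4.608 × 10^6 m³.
Runoff depth d = V / A = 46.97 mm.
C = d / P = 46.97 / 103 = 0.46.

C ≈ 0.46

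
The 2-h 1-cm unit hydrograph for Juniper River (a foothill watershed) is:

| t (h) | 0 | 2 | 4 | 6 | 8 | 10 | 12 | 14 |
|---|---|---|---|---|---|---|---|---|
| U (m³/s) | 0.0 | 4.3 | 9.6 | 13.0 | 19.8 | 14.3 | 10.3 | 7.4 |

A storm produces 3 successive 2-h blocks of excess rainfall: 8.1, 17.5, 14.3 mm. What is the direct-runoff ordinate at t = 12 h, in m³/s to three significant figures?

Q ≈ 61.7 m³/s

By discrete convolution, Q_j = Σ (P_i / 10 mm) · U_{j−i}.
At t = 12 h (j=6): Q = (8.1/10)·10.3 + (17.5/10)·14.3 + (14.3/10)·19.8 = 61.7 m³/s.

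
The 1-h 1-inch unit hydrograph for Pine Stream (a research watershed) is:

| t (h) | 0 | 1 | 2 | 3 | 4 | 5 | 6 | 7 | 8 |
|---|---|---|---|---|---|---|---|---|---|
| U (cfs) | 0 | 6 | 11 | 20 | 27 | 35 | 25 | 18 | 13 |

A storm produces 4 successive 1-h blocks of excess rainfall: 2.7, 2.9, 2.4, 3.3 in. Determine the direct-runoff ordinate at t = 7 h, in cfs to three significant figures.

Q ≈ 294 cfs

By discrete convolution, Q_j = Σ (P_i / 1 in) · U_{j−i}.
At t = 7 h (j=7): Q = (2.7/1)·18 + (2.9/1)·25 + (2.4/1)·35 + (3.3/1)·27 = 294 cfs.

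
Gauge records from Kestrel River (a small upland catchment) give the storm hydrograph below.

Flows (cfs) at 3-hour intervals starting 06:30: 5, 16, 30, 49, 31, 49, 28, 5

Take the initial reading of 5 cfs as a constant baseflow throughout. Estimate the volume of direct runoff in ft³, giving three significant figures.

V ≈ 1.87 × 10^6 ft³

Direct-runoff ordinates (Q − Q_b): 0.0, 11.0, 25.0, 44.0, 26.0, 44.0, 23.0, 0.0 cfs.
ΣQ_DR = 173.0 cfs.
With Δt = 3 h = 10800 s, V = ΣQ_DR · Δt = 173.0 × 10800 = 1.87 × 10^6 ft³.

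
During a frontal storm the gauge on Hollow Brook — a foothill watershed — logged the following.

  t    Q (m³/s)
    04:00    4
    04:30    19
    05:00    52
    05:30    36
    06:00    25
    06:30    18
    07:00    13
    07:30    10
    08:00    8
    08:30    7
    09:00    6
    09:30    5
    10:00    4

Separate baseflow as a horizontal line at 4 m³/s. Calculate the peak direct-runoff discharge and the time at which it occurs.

Q_p = 48.0 m³/s at t = 05:00

Subtracting baseflow gives direct-runoff ordinates: 0.0, 15.0, 48.0, 32.0, 21.0, 14.0, 9.0, 6.0, 4.0, 3.0, 2.0, 1.0, 0.0 m³/s.
The maximum is 48.0 m³/s, occurring at the reading for t = 05:00.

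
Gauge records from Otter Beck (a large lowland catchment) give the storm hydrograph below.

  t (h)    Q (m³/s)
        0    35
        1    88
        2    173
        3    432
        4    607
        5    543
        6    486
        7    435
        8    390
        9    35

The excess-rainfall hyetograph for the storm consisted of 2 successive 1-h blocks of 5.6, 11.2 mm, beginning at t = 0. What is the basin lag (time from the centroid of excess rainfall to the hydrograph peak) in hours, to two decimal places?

Centroid of excess rainfall: t_c = Σ P_i·t̄_i / ΣP_i = 1.1667 h (block centres at 0.5, 1.5 h).
Hydrograph peak occurs at t = 4 h, so basin lag t_L = 4 − 1.1667 = 2.83 h.

t_L ≈ 2.83 h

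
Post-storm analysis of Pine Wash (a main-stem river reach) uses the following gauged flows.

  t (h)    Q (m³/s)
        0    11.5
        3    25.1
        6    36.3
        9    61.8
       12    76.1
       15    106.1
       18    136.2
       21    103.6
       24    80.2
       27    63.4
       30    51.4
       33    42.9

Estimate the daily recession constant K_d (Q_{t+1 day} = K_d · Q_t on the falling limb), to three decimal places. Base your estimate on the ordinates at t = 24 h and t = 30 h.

K_d ≈ 0.169

Between t = 24 h and t = 30 h the flow falls from 80.2 to 51.4 m³/s over 2×3 h = 6 h.
Per-interval ratio K = (51.4/80.2)^(1/2) = 0.8006; K_d = K^(24/3) = 0.169.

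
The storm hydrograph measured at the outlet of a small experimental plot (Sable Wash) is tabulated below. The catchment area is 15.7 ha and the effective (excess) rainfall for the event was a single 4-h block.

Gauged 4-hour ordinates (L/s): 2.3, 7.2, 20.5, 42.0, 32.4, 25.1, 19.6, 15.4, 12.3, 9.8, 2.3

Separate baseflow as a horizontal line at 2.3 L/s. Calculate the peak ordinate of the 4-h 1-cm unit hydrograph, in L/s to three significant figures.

Direct runoff: 0.0, 4.9, 18.2, 39.7, 30.1, 22.8, 17.3, 13.1, 10.0, 7.5, 0.0 L/s; ΣQ_DR = 163.6 L/s, peak = 39.7 L/s.
Runoff depth d = ΣQ_DR·Δt / A = 163.6 × 14400 / (15.7 ha) = 15.01 mm.
The 1-cm UH is the DRH scaled by (10 mm)/d, so U_p = 39.7 × 10/15.01 = 26.5 L/s.

U_p ≈ 26.5 L/s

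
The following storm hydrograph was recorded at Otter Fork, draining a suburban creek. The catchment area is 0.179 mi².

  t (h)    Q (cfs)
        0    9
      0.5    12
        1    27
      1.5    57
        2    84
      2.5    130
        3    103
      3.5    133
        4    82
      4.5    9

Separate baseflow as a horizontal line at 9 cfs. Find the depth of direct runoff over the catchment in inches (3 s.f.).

d ≈ 2.41 in

Direct runoff: 0.0, 3.0, 18.0, 48.0, 75.0, 121.0, 94.0, 124.0, 73.0, 0.0 cfs; ΣQ_DR = 556.0 cfs.
V = ΣQ_DR · Δt = 556.0 × 1800 s = 1.001 × 10^6 ft³.
Over A = 0.179 mi², depth = V / A = 2.41 in.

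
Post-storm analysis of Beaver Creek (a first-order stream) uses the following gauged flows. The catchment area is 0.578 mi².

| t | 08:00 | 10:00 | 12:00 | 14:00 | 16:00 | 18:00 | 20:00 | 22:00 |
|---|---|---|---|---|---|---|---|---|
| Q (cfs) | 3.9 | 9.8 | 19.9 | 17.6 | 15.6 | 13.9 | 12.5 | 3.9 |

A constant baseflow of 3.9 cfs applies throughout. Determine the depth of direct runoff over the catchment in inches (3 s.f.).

Direct runoff: 0.0, 5.9, 16.0, 13.7, 11.7, 10.0, 8.6, 0.0 cfs; ΣQ_DR = 65.90 cfs.
V = ΣQ_DR · Δt = 65.90 × 7200 s = 4.745 × 10^5 ft³.
Over A = 0.578 mi², depth = V / A = 0.353 in.

d ≈ 0.353 in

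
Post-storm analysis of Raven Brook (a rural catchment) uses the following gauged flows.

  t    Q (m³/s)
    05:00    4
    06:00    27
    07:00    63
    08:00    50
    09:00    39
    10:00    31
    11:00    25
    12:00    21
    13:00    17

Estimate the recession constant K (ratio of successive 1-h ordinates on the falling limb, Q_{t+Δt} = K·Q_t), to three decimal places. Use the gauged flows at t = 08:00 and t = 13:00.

Using the recession-limb readings at t = 08:00 and t = 13:00: Q falls from 50 to 17 m³/s over 5 intervals.
K = (Q₂/Q₁)^(1/5) = (17/50)^(1/5) = 0.806.

K ≈ 0.806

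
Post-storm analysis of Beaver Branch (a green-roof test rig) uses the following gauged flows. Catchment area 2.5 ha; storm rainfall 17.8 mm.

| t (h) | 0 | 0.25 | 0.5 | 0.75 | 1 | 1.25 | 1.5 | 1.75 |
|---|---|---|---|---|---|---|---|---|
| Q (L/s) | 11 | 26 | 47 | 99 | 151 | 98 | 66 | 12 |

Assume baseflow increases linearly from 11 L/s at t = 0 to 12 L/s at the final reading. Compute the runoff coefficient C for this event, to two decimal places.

C ≈ 0.85

ΣQ_DR = 418.0 L/s; V = ΣQ_DR·Δt = 3.762 × 10^5 L.
Runoff depth d = V / A = 15.05 mm.
C = d / P = 15.05 / 17.8 = 0.85.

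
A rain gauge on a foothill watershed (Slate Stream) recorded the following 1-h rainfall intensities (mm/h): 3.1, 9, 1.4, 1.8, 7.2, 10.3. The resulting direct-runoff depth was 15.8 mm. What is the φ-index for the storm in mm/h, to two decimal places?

Only the 3 blocks with intensity above φ contribute runoff: 9, 7.2, 10.3 mm/h.
Σ(I−φ)·Δt = d  ⇒  (9+7.2+10.3 − 3φ)·1 = 15.8
φ = (26.50 − 15.8/1) / 3 = 3.57 mm/h.

φ ≈ 3.57 mm/h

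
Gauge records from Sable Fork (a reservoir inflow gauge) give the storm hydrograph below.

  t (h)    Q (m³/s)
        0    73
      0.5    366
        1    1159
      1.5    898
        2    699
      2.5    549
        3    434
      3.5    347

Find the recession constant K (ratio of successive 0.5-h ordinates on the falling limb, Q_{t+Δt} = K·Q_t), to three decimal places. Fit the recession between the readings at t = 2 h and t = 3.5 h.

Using the recession-limb readings at t = 2 h and t = 3.5 h: Q falls from 699 to 347 m³/s over 3 intervals.
K = (Q₂/Q₁)^(1/3) = (347/699)^(1/3) = 0.792.

K ≈ 0.792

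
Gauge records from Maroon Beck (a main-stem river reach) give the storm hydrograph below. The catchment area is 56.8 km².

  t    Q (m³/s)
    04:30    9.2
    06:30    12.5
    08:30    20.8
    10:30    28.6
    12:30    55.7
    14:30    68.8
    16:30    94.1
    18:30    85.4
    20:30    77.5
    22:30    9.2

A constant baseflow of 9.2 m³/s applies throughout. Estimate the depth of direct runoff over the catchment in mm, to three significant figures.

d ≈ 46.9 mm

Direct runoff: 0.0, 3.3, 11.6, 19.4, 46.5, 59.6, 84.9, 76.2, 68.3, 0.0 m³/s; ΣQ_DR = 369.8 m³/s.
V = ΣQ_DR · Δt = 369.8 × 7200 s = 2.663 × 10^6 m³.
Over A = 56.8 km², depth = V / A = 46.9 mm.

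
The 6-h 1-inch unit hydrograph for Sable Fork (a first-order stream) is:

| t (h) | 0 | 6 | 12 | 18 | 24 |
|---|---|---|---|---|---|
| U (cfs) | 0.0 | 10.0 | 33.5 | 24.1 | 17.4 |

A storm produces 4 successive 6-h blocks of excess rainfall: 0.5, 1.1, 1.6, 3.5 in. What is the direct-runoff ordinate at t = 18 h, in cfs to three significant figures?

By discrete convolution, Q_j = Σ (P_i / 1 in) · U_{j−i}.
At t = 18 h (j=3): Q = (0.5/1)·24.1 + (1.1/1)·33.5 + (1.6/1)·10.0 + (3.5/1)·0.0 = 64.9 cfs.

Q ≈ 64.9 cfs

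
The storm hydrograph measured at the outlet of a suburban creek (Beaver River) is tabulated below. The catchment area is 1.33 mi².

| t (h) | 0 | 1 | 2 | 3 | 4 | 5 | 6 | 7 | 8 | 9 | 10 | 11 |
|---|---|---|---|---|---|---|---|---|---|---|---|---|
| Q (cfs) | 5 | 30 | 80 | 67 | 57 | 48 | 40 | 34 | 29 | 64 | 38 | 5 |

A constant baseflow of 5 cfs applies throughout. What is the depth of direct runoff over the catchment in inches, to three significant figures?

d ≈ 0.509 in

Direct runoff: 0.0, 25.0, 75.0, 62.0, 52.0, 43.0, 35.0, 29.0, 24.0, 59.0, 33.0, 0.0 cfs; ΣQ_DR = 437.0 cfs.
V = ΣQ_DR · Δt = 437.0 × 3600 s = 1.573 × 10^6 ft³.
Over A = 1.33 mi², depth = V / A = 0.509 in.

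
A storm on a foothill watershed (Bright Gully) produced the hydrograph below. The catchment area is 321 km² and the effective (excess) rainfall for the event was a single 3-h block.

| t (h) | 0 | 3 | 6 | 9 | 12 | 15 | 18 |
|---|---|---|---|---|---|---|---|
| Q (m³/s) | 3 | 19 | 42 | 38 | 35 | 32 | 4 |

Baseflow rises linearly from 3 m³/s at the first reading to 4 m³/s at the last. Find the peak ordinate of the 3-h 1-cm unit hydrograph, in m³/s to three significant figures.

U_p ≈ 77.4 m³/s

Direct runoff: 0.00, 15.83, 38.67, 34.50, 31.33, 28.17, 0.00 m³/s; ΣQ_DR = 148.5 m³/s, peak = 38.67 m³/s.
Runoff depth d = ΣQ_DR·Δt / A = 148.5 × 10800 / (321 km²) = 4.996 mm.
The 1-cm UH is the DRH scaled by (10 mm)/d, so U_p = 38.67 × 10/4.996 = 77.4 m³/s.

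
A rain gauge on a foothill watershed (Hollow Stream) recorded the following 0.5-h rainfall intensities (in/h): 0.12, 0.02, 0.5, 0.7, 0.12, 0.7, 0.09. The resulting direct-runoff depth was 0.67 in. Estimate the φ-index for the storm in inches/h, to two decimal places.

Only the 3 blocks with intensity above φ contribute runoff: 0.5, 0.7, 0.7 in/h.
Σ(I−φ)·Δt = d  ⇒  (0.5+0.7+0.7 − 3φ)·0.5 = 0.67
φ = (1.900 − 0.67/0.5) / 3 = 0.19 in/h.

φ ≈ 0.19 in/h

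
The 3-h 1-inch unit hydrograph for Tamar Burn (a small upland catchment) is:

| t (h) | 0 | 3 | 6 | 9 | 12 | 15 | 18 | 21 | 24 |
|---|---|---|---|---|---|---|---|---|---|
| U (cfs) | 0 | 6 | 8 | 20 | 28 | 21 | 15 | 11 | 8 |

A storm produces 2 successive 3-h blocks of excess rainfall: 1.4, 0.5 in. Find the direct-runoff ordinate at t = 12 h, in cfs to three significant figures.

By discrete convolution, Q_j = Σ (P_i / 1 in) · U_{j−i}.
At t = 12 h (j=4): Q = (1.4/1)·28 + (0.5/1)·20 = 49.2 cfs.

Q ≈ 49.2 cfs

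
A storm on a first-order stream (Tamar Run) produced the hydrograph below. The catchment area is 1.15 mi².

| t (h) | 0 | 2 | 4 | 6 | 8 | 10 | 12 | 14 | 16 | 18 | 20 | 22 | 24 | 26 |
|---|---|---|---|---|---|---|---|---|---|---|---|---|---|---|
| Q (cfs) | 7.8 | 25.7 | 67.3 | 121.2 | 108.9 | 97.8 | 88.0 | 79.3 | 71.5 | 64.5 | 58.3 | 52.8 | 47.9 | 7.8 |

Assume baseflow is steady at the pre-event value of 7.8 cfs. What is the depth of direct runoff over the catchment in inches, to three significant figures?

d ≈ 2.13 in

Direct runoff: 0.0, 17.9, 59.5, 113.4, 101.1, 90.0, 80.2, 71.5, 63.7, 56.7, 50.5, 45.0, 40.1, 0.0 cfs; ΣQ_DR = 789.6 cfs.
V = ΣQ_DR · Δt = 789.6 × 7200 s = 5.685 × 10^6 ft³.
Over A = 1.15 mi², depth = V / A = 2.13 in.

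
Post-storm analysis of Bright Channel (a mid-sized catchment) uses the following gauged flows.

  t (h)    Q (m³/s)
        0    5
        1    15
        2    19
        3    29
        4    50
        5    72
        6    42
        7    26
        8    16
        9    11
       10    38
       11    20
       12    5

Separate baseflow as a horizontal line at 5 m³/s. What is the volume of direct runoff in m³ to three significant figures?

Direct-runoff ordinates (Q − Q_b): 0.0, 10.0, 14.0, 24.0, 45.0, 67.0, 37.0, 21.0, 11.0, 6.0, 33.0, 15.0, 0.0 m³/s.
ΣQ_DR = 283.0 m³/s.
With Δt = 1 h = 3600 s, V = ΣQ_DR · Δt = 283.0 × 3600 = 1.02 × 10^6 m³.

V ≈ 1.02 × 10^6 m³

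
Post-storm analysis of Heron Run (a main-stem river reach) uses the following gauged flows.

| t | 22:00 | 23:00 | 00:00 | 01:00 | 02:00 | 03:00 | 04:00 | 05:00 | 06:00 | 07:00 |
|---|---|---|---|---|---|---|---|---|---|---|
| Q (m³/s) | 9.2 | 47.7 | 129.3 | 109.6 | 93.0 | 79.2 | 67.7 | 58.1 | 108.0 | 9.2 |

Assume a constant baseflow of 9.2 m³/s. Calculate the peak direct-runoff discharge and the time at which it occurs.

Q_p = 120.1 m³/s at t = 00:00

Subtracting baseflow gives direct-runoff ordinates: 0.0, 38.5, 120.1, 100.4, 83.8, 70.0, 58.5, 48.9, 98.8, 0.0 m³/s.
The maximum is 120.1 m³/s, occurring at the reading for t = 00:00.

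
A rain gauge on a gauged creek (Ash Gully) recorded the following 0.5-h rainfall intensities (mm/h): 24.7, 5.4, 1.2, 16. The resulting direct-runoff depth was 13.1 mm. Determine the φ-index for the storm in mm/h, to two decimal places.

Only the 2 blocks with intensity above φ contribute runoff: 24.7, 16 mm/h.
Σ(I−φ)·Δt = d  ⇒  (24.7+16 − 2φ)·0.5 = 13.1
φ = (40.70 − 13.1/0.5) / 2 = 7.25 mm/h.

φ ≈ 7.25 mm/h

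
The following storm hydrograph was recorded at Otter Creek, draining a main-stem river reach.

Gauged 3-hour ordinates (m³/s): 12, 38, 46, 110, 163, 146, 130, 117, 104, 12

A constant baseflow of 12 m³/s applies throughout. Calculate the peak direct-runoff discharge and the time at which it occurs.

Subtracting baseflow gives direct-runoff ordinates: 0.0, 26.0, 34.0, 98.0, 151.0, 134.0, 118.0, 105.0, 92.0, 0.0 m³/s.
The maximum is 151.0 m³/s, occurring at the reading for t = 12 h.

Q_p = 151.0 m³/s at t = 12 h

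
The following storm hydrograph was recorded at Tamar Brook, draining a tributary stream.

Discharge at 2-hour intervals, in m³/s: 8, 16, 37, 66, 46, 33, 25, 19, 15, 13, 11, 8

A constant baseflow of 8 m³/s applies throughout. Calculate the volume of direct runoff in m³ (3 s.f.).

Direct-runoff ordinates (Q − Q_b): 0.0, 8.0, 29.0, 58.0, 38.0, 25.0, 17.0, 11.0, 7.0, 5.0, 3.0, 0.0 m³/s.
ΣQ_DR = 201.0 m³/s.
With Δt = 2 h = 7200 s, V = ΣQ_DR · Δt = 201.0 × 7200 = 1.45 × 10^6 m³.

V ≈ 1.45 × 10^6 m³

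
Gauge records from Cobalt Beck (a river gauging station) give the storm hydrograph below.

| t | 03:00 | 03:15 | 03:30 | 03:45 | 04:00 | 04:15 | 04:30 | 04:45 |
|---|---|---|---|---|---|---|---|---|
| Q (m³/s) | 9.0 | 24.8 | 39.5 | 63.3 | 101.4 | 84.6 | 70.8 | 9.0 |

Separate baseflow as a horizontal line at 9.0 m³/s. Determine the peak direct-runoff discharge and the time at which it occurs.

Subtracting baseflow gives direct-runoff ordinates: 0.0, 15.8, 30.5, 54.3, 92.4, 75.6, 61.8, 0.0 m³/s.
The maximum is 92.4 m³/s, occurring at the reading for t = 04:00.

Q_p = 92.4 m³/s at t = 04:00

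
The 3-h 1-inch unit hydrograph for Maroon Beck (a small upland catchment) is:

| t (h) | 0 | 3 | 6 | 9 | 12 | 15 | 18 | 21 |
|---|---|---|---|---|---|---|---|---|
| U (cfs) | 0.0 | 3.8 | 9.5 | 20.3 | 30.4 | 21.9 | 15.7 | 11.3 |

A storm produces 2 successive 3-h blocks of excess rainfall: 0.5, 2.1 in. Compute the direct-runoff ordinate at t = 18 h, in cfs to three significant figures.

By discrete convolution, Q_j = Σ (P_i / 1 in) · U_{j−i}.
At t = 18 h (j=6): Q = (0.5/1)·15.7 + (2.1/1)·21.9 = 53.8 cfs.

Q ≈ 53.8 cfs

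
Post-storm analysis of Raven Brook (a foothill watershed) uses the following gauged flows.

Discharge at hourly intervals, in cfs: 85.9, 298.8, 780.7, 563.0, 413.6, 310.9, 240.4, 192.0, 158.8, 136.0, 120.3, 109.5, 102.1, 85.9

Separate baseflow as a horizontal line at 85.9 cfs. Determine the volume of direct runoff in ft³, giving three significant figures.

Direct-runoff ordinates (Q − Q_b): 0.0, 212.9, 694.8, 477.1, 327.7, 225.0, 154.5, 106.1, 72.9, 50.1, 34.4, 23.6, 16.2, 0.0 cfs.
ΣQ_DR = 2395 cfs.
With Δt = 1 h = 3600 s, V = ΣQ_DR · Δt = 2395 × 3600 = 8.62 × 10^6 ft³.

V ≈ 8.62 × 10^6 ft³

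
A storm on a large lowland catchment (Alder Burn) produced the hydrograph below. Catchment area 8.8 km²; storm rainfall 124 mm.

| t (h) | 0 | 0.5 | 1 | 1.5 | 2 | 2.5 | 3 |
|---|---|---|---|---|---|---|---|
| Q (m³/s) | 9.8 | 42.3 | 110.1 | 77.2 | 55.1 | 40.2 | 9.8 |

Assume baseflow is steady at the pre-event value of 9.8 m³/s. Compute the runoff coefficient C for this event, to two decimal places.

C ≈ 0.46

ΣQ_DR = 275.9 m³/s; V = ΣQ_DR·Δt = 4.966 × 10^5 m³.
Runoff depth d = V / A = 56.43 mm.
C = d / P = 56.43 / 124 = 0.46.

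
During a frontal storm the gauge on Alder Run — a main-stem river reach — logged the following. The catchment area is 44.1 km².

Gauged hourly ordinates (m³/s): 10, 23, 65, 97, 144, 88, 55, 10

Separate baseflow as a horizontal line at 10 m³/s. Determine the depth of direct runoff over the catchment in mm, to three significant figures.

Direct runoff: 0.0, 13.0, 55.0, 87.0, 134.0, 78.0, 45.0, 0.0 m³/s; ΣQ_DR = 412.0 m³/s.
V = ΣQ_DR · Δt = 412.0 × 3600 s = 1.483 × 10^6 m³.
Over A = 44.1 km², depth = V / A = 33.6 mm.

d ≈ 33.6 mm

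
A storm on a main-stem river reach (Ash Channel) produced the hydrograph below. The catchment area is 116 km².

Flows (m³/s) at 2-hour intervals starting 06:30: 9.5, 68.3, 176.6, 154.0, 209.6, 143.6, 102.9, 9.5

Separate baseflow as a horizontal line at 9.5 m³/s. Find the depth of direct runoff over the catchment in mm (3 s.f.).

Direct runoff: 0.0, 58.8, 167.1, 144.5, 200.1, 134.1, 93.4, 0.0 m³/s; ΣQ_DR = 798.0 m³/s.
V = ΣQ_DR · Δt = 798.0 × 7200 s = 5.746 × 10^6 m³.
Over A = 116 km², depth = V / A = 49.5 mm.

d ≈ 49.5 mm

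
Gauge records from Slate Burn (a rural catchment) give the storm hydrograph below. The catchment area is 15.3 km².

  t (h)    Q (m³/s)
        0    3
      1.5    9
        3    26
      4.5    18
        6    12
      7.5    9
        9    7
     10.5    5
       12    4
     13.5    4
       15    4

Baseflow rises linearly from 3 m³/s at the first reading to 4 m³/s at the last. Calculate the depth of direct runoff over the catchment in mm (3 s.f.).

Direct runoff: 0.00, 5.90, 22.80, 14.70, 8.60, 5.50, 3.40, 1.30, 0.20, 0.10, 0.00 m³/s; ΣQ_DR = 62.50 m³/s.
V = ΣQ_DR · Δt = 62.50 × 5400 s = 3.375 × 10^5 m³.
Over A = 15.3 km², depth = V / A = 22.1 mm.

d ≈ 22.1 mm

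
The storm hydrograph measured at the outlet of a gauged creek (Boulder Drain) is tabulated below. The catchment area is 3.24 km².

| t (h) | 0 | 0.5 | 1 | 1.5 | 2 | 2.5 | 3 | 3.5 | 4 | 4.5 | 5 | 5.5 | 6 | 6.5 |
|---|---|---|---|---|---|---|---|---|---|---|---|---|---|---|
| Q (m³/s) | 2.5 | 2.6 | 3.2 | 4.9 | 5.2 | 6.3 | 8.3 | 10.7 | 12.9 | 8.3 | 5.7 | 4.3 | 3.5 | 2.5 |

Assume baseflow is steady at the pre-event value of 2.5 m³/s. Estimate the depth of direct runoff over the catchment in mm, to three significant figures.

Direct runoff: 0.0, 0.1, 0.7, 2.4, 2.7, 3.8, 5.8, 8.2, 10.4, 5.8, 3.2, 1.8, 1.0, 0.0 m³/s; ΣQ_DR = 45.90 m³/s.
V = ΣQ_DR · Δt = 45.90 × 1800 s = 82620 m³.
Over A = 3.24 km², depth = V / A = 25.5 mm.

d ≈ 25.5 mm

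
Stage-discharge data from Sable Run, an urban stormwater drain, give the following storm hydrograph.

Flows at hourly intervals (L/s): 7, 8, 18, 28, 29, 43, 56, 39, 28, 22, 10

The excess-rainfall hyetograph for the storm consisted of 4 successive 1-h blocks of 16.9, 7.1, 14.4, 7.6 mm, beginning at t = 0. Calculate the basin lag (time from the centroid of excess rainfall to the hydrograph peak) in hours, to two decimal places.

t_L ≈ 4.22 h

Centroid of excess rainfall: t_c = Σ P_i·t̄_i / ΣP_i = 1.7761 h (block centres at 0.5, 1.5, 2.5, 3.5 h).
Hydrograph peak occurs at t = 6 h, so basin lag t_L = 6 − 1.7761 = 4.22 h.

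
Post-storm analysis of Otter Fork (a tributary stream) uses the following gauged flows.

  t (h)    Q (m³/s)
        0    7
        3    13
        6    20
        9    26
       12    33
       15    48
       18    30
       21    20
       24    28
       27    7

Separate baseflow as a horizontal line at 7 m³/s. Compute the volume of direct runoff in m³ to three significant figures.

V ≈ 1.75 × 10^6 m³

Direct-runoff ordinates (Q − Q_b): 0.0, 6.0, 13.0, 19.0, 26.0, 41.0, 23.0, 13.0, 21.0, 0.0 m³/s.
ΣQ_DR = 162.0 m³/s.
With Δt = 3 h = 10800 s, V = ΣQ_DR · Δt = 162.0 × 10800 = 1.75 × 10^6 m³.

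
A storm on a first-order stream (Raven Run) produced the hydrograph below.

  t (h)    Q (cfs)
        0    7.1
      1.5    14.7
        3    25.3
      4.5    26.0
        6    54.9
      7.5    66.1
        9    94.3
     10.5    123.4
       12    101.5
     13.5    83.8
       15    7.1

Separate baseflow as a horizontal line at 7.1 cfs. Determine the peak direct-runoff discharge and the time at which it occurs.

Q_p = 116.3 cfs at t = 10.5 h

Subtracting baseflow gives direct-runoff ordinates: 0.0, 7.6, 18.2, 18.9, 47.8, 59.0, 87.2, 116.3, 94.4, 76.7, 0.0 cfs.
The maximum is 116.3 cfs, occurring at the reading for t = 10.5 h.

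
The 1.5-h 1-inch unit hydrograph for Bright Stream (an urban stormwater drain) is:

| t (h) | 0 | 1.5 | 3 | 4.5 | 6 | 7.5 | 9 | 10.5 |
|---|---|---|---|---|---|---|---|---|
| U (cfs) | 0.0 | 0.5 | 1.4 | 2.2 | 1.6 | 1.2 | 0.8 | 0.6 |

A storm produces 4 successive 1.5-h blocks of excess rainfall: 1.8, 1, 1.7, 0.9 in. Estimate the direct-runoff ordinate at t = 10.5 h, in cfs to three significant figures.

By discrete convolution, Q_j = Σ (P_i / 1 in) · U_{j−i}.
At t = 10.5 h (j=7): Q = (1.8/1)·0.6 + (1/1)·0.8 + (1.7/1)·1.2 + (0.9/1)·1.6 = 5.36 cfs.

Q ≈ 5.36 cfs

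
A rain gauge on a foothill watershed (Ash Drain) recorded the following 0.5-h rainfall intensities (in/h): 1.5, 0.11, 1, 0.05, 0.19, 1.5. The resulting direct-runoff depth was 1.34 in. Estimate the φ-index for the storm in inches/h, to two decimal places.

Only the 3 blocks with intensity above φ contribute runoff: 1.5, 1, 1.5 in/h.
Σ(I−φ)·Δt = d  ⇒  (1.5+1+1.5 − 3φ)·0.5 = 1.34
φ = (4.000 − 1.34/0.5) / 3 = 0.44 in/h.

φ ≈ 0.44 in/h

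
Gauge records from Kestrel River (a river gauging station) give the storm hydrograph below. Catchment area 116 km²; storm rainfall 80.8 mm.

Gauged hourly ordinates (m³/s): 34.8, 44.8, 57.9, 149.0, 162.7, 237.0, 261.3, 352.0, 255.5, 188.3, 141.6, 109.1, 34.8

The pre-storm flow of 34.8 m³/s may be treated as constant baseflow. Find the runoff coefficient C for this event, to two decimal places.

C ≈ 0.61

ΣQ_DR = 1576 m³/s; V = ΣQ_DR·Δt = 5.675 × 10^6 m³.
Runoff depth d = V / A = 48.92 mm.
C = d / P = 48.92 / 80.8 = 0.61.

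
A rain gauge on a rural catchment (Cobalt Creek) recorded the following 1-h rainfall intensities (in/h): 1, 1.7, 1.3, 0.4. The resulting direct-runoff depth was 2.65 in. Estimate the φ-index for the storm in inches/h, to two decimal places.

Only the 3 blocks with intensity above φ contribute runoff: 1, 1.7, 1.3 in/h.
Σ(I−φ)·Δt = d  ⇒  (1+1.7+1.3 − 3φ)·1 = 2.65
φ = (4.000 − 2.65/1) / 3 = 0.45 in/h.

φ ≈ 0.45 in/h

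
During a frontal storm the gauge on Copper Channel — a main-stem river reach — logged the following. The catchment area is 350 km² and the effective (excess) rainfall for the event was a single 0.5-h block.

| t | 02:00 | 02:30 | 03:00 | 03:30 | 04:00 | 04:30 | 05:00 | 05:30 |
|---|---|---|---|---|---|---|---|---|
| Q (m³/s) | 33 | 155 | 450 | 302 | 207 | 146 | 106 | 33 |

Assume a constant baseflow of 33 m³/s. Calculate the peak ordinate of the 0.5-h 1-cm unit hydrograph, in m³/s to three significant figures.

U_p ≈ 694 m³/s

Direct runoff: 0.0, 122.0, 417.0, 269.0, 174.0, 113.0, 73.0, 0.0 m³/s; ΣQ_DR = 1168 m³/s, peak = 417.0 m³/s.
Runoff depth d = ΣQ_DR·Δt / A = 1168 × 1800 / (350 km²) = 6.007 mm.
The 1-cm UH is the DRH scaled by (10 mm)/d, so U_p = 417.0 × 10/6.007 = 694 m³/s.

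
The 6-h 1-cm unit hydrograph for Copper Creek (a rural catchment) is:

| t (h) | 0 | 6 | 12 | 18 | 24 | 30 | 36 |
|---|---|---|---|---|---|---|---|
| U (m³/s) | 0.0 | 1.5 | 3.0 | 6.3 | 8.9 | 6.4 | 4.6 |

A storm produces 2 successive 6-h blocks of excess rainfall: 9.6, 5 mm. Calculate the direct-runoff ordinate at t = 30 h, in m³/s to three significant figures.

Q ≈ 10.6 m³/s

By discrete convolution, Q_j = Σ (P_i / 10 mm) · U_{j−i}.
At t = 30 h (j=5): Q = (9.6/10)·6.4 + (5/10)·8.9 = 10.6 m³/s.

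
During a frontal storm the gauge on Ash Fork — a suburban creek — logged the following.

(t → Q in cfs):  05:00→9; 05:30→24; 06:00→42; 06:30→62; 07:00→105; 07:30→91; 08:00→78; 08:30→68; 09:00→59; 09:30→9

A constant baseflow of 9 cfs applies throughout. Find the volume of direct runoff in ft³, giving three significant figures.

Direct-runoff ordinates (Q − Q_b): 0.0, 15.0, 33.0, 53.0, 96.0, 82.0, 69.0, 59.0, 50.0, 0.0 cfs.
ΣQ_DR = 457.0 cfs.
With Δt = 0.5 h = 1800 s, V = ΣQ_DR · Δt = 457.0 × 1800 = 8.23 × 10^5 ft³.

V ≈ 8.23 × 10^5 ft³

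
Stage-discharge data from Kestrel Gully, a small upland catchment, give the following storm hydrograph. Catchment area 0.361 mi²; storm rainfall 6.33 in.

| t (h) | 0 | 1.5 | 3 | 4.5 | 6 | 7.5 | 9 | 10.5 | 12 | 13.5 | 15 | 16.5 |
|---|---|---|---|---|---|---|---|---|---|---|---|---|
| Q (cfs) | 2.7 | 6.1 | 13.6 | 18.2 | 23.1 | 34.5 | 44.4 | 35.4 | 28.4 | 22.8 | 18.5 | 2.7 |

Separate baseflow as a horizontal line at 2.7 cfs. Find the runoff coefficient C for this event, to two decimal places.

ΣQ_DR = 218.0 cfs; V = ΣQ_DR·Δt = 1.177 × 10^6 ft³.
Runoff depth d = V / A = 1.404 in.
C = d / P = 1.404 / 6.33 = 0.22.

C ≈ 0.22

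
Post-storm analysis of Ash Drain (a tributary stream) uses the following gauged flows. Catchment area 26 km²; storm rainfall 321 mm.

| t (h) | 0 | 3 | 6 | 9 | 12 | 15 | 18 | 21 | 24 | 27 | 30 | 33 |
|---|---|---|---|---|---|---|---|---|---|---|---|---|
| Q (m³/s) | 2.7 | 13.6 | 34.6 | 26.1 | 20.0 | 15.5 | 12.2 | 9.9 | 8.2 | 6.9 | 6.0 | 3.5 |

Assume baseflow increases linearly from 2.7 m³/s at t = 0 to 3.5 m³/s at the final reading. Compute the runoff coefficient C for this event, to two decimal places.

ΣQ_DR = 122.0 m³/s; V = ΣQ_DR·Δt = 1.318 × 10^6 m³.
Runoff depth d = V / A = 50.68 mm.
C = d / P = 50.68 / 321 = 0.16.

C ≈ 0.16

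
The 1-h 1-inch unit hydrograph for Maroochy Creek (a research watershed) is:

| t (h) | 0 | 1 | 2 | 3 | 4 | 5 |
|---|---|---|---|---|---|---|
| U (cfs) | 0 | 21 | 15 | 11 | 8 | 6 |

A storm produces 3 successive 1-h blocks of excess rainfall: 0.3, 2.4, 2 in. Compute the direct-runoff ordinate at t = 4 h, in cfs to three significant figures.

Q ≈ 58.8 cfs

By discrete convolution, Q_j = Σ (P_i / 1 in) · U_{j−i}.
At t = 4 h (j=4): Q = (0.3/1)·8 + (2.4/1)·11 + (2/1)·15 = 58.8 cfs.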